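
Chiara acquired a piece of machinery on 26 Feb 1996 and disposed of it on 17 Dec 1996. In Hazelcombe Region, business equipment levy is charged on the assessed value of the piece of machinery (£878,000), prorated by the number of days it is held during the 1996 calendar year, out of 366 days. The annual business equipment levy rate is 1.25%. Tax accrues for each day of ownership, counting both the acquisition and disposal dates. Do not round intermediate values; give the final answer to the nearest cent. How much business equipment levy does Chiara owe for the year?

£8,875.96

Days held (26 Feb – 17 Dec 1996): 296 out of 366
Tax = £878,000 × 1.25% × 296/366 = £8,875.9563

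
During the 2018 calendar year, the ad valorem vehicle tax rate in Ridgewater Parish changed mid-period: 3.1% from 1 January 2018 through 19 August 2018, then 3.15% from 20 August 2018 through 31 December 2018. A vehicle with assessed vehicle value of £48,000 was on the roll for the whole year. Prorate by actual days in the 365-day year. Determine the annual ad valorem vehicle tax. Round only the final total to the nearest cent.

£1,496.81

1 January – 19 August 2018: 231 days at 3.1% → £48,000 × 3.1% × 231/365 = £941.7205
20 August – 31 December 2018: 134 days at 3.15% → £48,000 × 3.15% × 134/365 = £555.0904
Total = £1,496.8110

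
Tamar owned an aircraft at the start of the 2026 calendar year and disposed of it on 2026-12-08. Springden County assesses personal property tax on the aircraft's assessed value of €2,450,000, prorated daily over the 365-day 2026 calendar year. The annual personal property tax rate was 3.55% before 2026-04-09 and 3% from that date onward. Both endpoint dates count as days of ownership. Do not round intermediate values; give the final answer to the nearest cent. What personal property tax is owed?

2026-01-01 to 2026-04-08: 98 days at 3.55% → €2,450,000 × 3.55% × 98/365 = €23,352.1918
2026-04-09 to 2026-12-08: 244 days at 3% → €2,450,000 × 3% × 244/365 = €49,134.2466
Total = €72,486.4384

€72,486.44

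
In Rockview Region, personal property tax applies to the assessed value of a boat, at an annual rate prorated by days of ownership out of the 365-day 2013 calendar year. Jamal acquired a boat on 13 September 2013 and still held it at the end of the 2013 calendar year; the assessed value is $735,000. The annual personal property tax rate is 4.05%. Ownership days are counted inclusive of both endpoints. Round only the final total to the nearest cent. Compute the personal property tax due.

Days held (13 September – 31 December 2013): 110 out of 365
Tax = $735,000 × 4.05% × 110/365 = $8,971.0274

$8,971.03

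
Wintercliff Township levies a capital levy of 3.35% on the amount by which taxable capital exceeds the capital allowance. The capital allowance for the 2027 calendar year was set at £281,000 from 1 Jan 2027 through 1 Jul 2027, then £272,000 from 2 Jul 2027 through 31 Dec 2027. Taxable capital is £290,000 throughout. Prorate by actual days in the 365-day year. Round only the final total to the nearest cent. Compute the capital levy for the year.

1 Jan – 1 Jul 2027: 182 days, exemption £281,000 → (£290,000 − £281,000) × 3.35% × 182/365 = £150.3370
2 Jul – 31 Dec 2027: 183 days, exemption £272,000 → (£290,000 − £272,000) × 3.35% × 183/365 = £302.3260
Total = £452.6630

£452.66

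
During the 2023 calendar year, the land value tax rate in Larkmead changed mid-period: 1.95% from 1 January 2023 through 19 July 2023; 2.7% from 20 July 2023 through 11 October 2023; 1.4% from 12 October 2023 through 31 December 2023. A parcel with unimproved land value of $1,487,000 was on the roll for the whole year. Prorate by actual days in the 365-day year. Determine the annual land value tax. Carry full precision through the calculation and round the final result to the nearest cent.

$29,748.15

1 January – 19 July 2023: 200 days at 1.95% → $1,487,000 × 1.95% × 200/365 = $15,888.4932
20 July – 11 October 2023: 84 days at 2.7% → $1,487,000 × 2.7% × 84/365 = $9,239.7699
12 October – 31 December 2023: 81 days at 1.4% → $1,487,000 × 1.4% × 81/365 = $4,619.8849
Total = $29,748.1479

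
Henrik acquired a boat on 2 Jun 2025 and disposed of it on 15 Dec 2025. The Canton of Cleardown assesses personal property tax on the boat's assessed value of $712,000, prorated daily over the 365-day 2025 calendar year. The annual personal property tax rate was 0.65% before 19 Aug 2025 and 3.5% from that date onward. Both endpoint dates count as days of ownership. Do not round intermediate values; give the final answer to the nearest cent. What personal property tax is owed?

2 Jun – 18 Aug 2025: 78 days at 0.65% → $712,000 × 0.65% × 78/365 = $988.9973
19 Aug – 15 Dec 2025: 119 days at 3.5% → $712,000 × 3.5% × 119/365 = $8,124.6027
Total = $9,113.6000

$9,113.60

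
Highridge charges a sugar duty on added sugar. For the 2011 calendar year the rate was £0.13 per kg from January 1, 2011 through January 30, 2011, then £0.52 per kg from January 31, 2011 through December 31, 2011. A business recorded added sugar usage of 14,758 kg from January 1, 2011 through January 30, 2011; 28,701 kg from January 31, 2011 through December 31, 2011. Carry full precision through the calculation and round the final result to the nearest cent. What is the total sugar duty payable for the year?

£16,843.06

January 1 – January 30, 2011: 14,758 kg at £0.13/kg → £1,918.54
January 31 – December 31, 2011: 28,701 kg at £0.52/kg → £14,924.52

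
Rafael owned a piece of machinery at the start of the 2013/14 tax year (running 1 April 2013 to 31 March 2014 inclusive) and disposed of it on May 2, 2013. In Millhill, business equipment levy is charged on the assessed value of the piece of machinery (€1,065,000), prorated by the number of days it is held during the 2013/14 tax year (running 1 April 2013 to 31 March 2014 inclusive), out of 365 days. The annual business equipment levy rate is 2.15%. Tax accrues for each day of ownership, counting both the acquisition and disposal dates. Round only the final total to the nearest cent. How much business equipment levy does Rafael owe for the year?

Days held (April 1 – May 2, 2013): 32 out of 365
Tax = €1,065,000 × 2.15% × 32/365 = €2,007.4521

€2,007.45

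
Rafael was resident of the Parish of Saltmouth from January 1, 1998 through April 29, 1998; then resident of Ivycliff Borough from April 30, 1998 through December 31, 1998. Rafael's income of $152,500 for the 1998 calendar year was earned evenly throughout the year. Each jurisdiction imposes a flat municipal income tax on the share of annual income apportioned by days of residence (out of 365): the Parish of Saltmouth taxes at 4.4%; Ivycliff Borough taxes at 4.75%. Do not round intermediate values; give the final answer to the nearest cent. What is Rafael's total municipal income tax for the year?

$7,069.73

The Parish of Saltmouth, January 1 – April 29, 1998: 119 days → $152,500 × 4.4% × 119/365 = $2,187.6438
Ivycliff Borough, April 30 – December 31, 1998: 246 days → $152,500 × 4.75% × 246/365 = $4,882.0890
Total = $7,069.7329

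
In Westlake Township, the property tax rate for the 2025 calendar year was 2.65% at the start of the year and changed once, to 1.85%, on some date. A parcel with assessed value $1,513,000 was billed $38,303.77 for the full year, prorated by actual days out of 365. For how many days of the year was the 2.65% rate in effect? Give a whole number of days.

Let d = days at the first rate; then 365 − d days at the second rate.
$1,513,000 × [2.65%·d + 1.85%·(365−d)] / 365 = $38,303.77
Solving gives d = 311, so the new rate took effect on 8 Nov 2025.

311 days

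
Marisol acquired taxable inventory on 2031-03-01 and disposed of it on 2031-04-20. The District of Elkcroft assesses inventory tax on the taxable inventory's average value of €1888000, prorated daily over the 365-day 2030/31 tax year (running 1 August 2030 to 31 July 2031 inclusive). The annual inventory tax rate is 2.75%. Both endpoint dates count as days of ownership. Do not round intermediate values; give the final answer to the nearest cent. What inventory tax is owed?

€7254.58

Days held (2031-03-01 to 2031-04-20): 51 out of 365
Tax = €1888000 × 2.75% × 51/365 = €7254.5753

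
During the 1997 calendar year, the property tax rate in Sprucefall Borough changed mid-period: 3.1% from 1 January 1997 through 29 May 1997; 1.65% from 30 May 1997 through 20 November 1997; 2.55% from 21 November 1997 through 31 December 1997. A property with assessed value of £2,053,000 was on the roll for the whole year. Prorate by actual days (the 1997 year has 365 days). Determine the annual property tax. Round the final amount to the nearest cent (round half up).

£48,102.07

1 January – 29 May 1997: 149 days at 3.1% → £2,053,000 × 3.1% × 149/365 = £25,980.2932
30 May – 20 November 1997: 175 days at 1.65% → £2,053,000 × 1.65% × 175/365 = £16,241.1986
21 November – 31 December 1997: 41 days at 2.55% → £2,053,000 × 2.55% × 41/365 = £5,880.5795
Total = £48,102.0712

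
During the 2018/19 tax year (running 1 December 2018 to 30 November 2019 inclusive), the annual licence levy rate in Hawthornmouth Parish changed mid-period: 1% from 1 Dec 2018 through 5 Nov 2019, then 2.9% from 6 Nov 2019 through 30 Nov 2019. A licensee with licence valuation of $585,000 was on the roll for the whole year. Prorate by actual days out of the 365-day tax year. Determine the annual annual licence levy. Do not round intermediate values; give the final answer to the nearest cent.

1 Dec 2018 – 5 Nov 2019: 340 days at 1% → $585,000 × 1% × 340/365 = $5,449.3151
6 Nov – 30 Nov 2019: 25 days at 2.9% → $585,000 × 2.9% × 25/365 = $1,161.9863
Total = $6,611.3014

$6,611.30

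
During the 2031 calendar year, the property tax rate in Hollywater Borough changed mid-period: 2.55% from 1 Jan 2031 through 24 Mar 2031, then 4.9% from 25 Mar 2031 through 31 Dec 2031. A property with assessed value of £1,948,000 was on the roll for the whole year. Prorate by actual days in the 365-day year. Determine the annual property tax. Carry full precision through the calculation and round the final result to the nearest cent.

£85,042.21

1 Jan – 24 Mar 2031: 83 days at 2.55% → £1,948,000 × 2.55% × 83/365 = £11,295.7315
25 Mar – 31 Dec 2031: 282 days at 4.9% → £1,948,000 × 4.9% × 282/365 = £73,746.4767
Total = £85,042.2082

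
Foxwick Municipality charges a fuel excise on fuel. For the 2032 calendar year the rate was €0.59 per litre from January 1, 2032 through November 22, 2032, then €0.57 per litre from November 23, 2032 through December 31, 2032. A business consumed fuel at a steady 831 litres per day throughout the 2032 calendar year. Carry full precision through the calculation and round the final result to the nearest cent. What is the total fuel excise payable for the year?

€178,797.96

January 1 – November 22, 2032: 327 days × 831 litres/day = 271,737 litres at €0.59/litre → €160,324.83
November 23 – December 31, 2032: 39 days × 831 litres/day = 32,409 litres at €0.57/litre → €18,473.13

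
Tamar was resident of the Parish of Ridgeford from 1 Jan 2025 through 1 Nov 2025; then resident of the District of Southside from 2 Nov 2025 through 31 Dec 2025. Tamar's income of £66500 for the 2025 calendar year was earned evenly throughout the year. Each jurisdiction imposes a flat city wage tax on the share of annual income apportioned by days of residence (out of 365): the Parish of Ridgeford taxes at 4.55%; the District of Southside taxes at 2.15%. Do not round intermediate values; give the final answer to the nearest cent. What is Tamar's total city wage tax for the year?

£2763.39

The Parish of Ridgeford, 1 Jan – 1 Nov 2025: 305 days → £66500 × 4.55% × 305/365 = £2528.3664
The District of Southside, 2 Nov – 31 Dec 2025: 60 days → £66500 × 2.15% × 60/365 = £235.0274
Total = £2763.3938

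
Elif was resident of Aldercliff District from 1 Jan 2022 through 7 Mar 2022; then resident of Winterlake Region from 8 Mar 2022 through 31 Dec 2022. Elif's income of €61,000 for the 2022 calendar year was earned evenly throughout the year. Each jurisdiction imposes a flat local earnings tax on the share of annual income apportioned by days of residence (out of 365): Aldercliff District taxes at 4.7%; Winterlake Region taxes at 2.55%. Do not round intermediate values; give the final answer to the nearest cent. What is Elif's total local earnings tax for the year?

Aldercliff District, 1 Jan – 7 Mar 2022: 66 days → €61,000 × 4.7% × 66/365 = €518.4164
Winterlake Region, 8 Mar – 31 Dec 2022: 299 days → €61,000 × 2.55% × 299/365 = €1,274.2315
Total = €1,792.6479

€1,792.65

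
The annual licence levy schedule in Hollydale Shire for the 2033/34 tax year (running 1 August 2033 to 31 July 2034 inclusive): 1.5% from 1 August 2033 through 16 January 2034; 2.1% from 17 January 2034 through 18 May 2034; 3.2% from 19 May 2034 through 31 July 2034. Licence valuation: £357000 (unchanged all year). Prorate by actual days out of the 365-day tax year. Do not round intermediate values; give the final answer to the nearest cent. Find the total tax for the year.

1 August 2033 – 16 January 2034: 169 days at 1.5% → £357000 × 1.5% × 169/365 = £2479.4384
17 January – 18 May 2034: 122 days at 2.1% → £357000 × 2.1% × 122/365 = £2505.8466
19 May – 31 July 2034: 74 days at 3.2% → £357000 × 3.2% × 74/365 = £2316.0986
Total = £7301.3836

£7301.38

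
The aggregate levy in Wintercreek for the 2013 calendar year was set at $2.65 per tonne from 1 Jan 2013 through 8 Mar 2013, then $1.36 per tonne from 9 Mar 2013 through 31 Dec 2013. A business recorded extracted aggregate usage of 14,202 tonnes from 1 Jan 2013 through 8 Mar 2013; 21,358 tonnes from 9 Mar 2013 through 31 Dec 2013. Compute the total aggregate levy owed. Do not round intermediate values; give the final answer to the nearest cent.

1 Jan – 8 Mar 2013: 14,202 tonnes at $2.65/tonne → $37,635.30
9 Mar – 31 Dec 2013: 21,358 tonnes at $1.36/tonne → $29,046.88

$66,682.18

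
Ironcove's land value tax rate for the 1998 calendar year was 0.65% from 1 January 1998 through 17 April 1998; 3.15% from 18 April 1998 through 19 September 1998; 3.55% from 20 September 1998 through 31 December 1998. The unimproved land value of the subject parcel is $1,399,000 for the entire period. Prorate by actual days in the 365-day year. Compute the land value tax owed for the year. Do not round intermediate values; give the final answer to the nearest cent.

$35,394.70

1 January – 17 April 1998: 107 days at 0.65% → $1,399,000 × 0.65% × 107/365 = $2,665.7658
18 April – 19 September 1998: 155 days at 3.15% → $1,399,000 × 3.15% × 155/365 = $18,714.0205
20 September – 31 December 1998: 103 days at 3.55% → $1,399,000 × 3.55% × 103/365 = $14,014.9137
Total = $35,394.7000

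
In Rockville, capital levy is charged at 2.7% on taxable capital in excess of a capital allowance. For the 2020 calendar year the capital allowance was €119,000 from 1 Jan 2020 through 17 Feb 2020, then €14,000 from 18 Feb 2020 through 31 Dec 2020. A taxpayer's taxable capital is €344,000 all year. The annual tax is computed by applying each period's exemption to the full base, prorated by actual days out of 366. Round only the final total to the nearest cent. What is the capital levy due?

€8,538.20

1 Jan – 17 Feb 2020: 48 days, exemption €119,000 → (€344,000 − €119,000) × 2.7% × 48/366 = €796.7213
18 Feb – 31 Dec 2020: 318 days, exemption €14,000 → (€344,000 − €14,000) × 2.7% × 318/366 = €7,741.4754
Total = €8,538.1967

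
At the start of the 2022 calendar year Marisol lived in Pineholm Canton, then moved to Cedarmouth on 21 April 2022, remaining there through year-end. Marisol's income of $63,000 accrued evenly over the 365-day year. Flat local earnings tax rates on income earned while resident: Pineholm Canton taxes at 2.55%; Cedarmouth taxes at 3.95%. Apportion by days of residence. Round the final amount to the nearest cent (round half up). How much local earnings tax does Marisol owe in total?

$2,222.69

Pineholm Canton, 1 January – 20 April 2022: 110 days → $63,000 × 2.55% × 110/365 = $484.1507
Cedarmouth, 21 April – 31 December 2022: 255 days → $63,000 × 3.95% × 255/365 = $1,738.5411
Total = $2,222.6918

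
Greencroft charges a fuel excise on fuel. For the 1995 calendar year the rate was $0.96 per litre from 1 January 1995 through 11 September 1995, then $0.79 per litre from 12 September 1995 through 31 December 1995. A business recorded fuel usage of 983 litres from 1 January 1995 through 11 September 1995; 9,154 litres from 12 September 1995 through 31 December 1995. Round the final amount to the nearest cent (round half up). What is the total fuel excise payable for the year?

1 January – 11 September 1995: 983 litres at $0.96/litre → $943.68
12 September – 31 December 1995: 9,154 litres at $0.79/litre → $7,231.66

$8,175.34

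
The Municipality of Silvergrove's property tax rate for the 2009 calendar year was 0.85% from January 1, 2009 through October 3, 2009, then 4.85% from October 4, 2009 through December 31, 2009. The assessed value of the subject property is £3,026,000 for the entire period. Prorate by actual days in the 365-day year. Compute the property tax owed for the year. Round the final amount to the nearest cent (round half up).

£55,234.86

January 1 – October 3, 2009: 276 days at 0.85% → £3,026,000 × 0.85% × 276/365 = £19,449.3041
October 4 – December 31, 2009: 89 days at 4.85% → £3,026,000 × 4.85% × 89/365 = £35,785.5589
Total = £55,234.8630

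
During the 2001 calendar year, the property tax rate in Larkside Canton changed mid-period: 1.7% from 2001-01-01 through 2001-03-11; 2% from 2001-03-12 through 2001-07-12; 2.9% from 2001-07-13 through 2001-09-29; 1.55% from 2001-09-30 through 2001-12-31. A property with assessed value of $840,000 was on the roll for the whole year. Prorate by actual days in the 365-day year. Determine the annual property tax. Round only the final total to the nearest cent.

2001-01-01 to 2001-03-11: 70 days at 1.7% → $840,000 × 1.7% × 70/365 = $2,738.6301
2001-03-12 to 2001-07-12: 123 days at 2% → $840,000 × 2% × 123/365 = $5,661.3699
2001-07-13 to 2001-09-29: 79 days at 2.9% → $840,000 × 2.9% × 79/365 = $5,272.4384
2001-09-30 to 2001-12-31: 93 days at 1.55% → $840,000 × 1.55% × 93/365 = $3,317.4247
Total = $16,989.8630

$16,989.86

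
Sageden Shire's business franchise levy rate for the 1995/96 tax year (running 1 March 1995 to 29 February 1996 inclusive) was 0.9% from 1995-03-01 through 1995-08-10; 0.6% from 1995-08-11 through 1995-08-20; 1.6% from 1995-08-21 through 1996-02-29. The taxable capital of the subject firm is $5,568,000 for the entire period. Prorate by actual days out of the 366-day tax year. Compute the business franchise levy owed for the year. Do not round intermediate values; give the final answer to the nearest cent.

$70,208.52

1995-03-01 to 1995-08-10: 163 days at 0.9% → $5,568,000 × 0.9% × 163/366 = $22,317.6393
1995-08-11 to 1995-08-20: 10 days at 0.6% → $5,568,000 × 0.6% × 10/366 = $912.7869
1995-08-21 to 1996-02-29: 193 days at 1.6% → $5,568,000 × 1.6% × 193/366 = $46,978.0984
Total = $70,208.5246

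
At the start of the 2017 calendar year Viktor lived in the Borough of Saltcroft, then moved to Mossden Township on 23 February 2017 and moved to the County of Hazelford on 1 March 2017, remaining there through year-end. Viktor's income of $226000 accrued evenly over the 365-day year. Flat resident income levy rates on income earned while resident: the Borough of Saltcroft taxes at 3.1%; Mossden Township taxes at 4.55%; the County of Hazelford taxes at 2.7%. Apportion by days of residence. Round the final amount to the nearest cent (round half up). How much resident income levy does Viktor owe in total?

$6301.99

The Borough of Saltcroft, 1 January – 22 February 2017: 53 days → $226000 × 3.1% × 53/365 = $1017.3096
Mossden Township, 23 February – 28 February 2017: 6 days → $226000 × 4.55% × 6/365 = $169.0356
The County of Hazelford, 1 March – 31 December 2017: 306 days → $226000 × 2.7% × 306/365 = $5115.6493
Total = $6301.9945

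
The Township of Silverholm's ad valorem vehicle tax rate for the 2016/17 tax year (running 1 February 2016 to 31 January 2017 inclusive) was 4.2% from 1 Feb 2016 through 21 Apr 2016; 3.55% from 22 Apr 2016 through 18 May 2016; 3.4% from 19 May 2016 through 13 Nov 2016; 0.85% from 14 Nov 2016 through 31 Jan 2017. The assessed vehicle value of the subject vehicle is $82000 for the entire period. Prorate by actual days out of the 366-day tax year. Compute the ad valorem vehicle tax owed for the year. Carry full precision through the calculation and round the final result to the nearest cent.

1 Feb – 21 Apr 2016: 81 days at 4.2% → $82000 × 4.2% × 81/366 = $762.1967
22 Apr – 18 May 2016: 27 days at 3.55% → $82000 × 3.55% × 27/366 = $214.7459
19 May – 13 Nov 2016: 179 days at 3.4% → $82000 × 3.4% × 179/366 = $1363.5301
14 Nov 2016 – 31 Jan 2017: 79 days at 0.85% → $82000 × 0.85% × 79/366 = $150.4454
Total = $2490.9180

$2490.92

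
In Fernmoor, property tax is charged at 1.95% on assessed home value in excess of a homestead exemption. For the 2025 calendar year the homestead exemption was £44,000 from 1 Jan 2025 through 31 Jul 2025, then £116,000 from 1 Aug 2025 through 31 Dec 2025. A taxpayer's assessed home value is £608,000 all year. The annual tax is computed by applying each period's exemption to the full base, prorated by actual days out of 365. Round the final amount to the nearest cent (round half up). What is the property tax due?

1 Jan – 31 Jul 2025: 212 days, exemption £44,000 → (£608,000 − £44,000) × 1.95% × 212/365 = £6,387.8795
1 Aug – 31 Dec 2025: 153 days, exemption £116,000 → (£608,000 − £116,000) × 1.95% × 153/365 = £4,021.5945
Total = £10,409.4740

£10,409.47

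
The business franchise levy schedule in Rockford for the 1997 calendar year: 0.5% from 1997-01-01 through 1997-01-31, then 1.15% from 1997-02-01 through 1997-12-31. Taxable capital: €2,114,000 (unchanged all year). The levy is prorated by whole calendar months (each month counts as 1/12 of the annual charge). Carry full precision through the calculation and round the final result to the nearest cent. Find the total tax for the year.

1997-01-01 to 1997-01-31: 1 month at 0.5% → €2,114,000 × 0.5% × 1/12 = €880.8333
1997-02-01 to 1997-12-31: 11 months at 1.15% → €2,114,000 × 1.15% × 11/12 = €22,285.0833
Total = €23,165.9167

€23,165.92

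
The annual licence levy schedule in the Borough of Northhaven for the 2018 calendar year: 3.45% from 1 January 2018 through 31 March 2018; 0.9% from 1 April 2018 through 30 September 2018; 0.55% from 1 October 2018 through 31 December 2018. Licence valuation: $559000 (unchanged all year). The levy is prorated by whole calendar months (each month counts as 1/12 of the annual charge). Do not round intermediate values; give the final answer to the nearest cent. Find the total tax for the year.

$8105.50

1 January – 31 March 2018: 3 months at 3.45% → $559000 × 3.45% × 3/12 = $4821.3750
1 April – 30 September 2018: 6 months at 0.9% → $559000 × 0.9% × 6/12 = $2515.5000
1 October – 31 December 2018: 3 months at 0.55% → $559000 × 0.55% × 3/12 = $768.6250
Total = $8105.5000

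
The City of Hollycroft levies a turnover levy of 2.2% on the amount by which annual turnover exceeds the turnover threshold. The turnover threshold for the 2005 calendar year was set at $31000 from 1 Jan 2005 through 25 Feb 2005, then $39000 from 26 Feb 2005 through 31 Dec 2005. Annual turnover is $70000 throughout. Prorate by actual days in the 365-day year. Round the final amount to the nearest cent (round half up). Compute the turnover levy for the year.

$709.00

1 Jan – 25 Feb 2005: 56 days, exemption $31000 → ($70000 − $31000) × 2.2% × 56/365 = $131.6384
26 Feb – 31 Dec 2005: 309 days, exemption $39000 → ($70000 − $39000) × 2.2% × 309/365 = $577.3644
Total = $709.0027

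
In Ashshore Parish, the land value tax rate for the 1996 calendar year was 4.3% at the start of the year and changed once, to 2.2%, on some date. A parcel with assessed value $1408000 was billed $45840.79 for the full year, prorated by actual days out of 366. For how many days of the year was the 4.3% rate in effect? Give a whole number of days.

Let d = days at the first rate; then 366 − d days at the second rate.
$1408000 × [4.3%·d + 2.2%·(366−d)] / 366 = $45840.79
Solving gives d = 184, so the new rate took effect on 3 July 1996.

184 days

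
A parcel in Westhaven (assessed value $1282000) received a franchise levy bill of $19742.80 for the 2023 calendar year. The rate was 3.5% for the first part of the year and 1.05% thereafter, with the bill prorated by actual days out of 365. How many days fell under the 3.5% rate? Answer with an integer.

73 days

Let d = days at the first rate; then 365 − d days at the second rate.
$1282000 × [3.5%·d + 1.05%·(365−d)] / 365 = $19742.80
Solving gives d = 73, so the new rate took effect on 15 March 2023.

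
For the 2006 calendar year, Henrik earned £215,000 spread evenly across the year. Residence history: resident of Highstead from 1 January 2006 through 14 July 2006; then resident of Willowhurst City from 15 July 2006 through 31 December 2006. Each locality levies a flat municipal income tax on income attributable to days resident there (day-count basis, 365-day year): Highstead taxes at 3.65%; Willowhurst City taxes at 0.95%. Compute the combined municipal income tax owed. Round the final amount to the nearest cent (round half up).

Highstead, 1 January – 14 July 2006: 195 days → £215,000 × 3.65% × 195/365 = £4,192.5000
Willowhurst City, 15 July – 31 December 2006: 170 days → £215,000 × 0.95% × 170/365 = £951.3014
Total = £5,143.8014

£5,143.80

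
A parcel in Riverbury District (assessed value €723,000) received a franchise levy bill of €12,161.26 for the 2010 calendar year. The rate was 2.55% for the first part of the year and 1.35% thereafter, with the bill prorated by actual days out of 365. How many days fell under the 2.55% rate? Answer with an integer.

Let d = days at the first rate; then 365 − d days at the second rate.
€723,000 × [2.55%·d + 1.35%·(365−d)] / 365 = €12,161.26
Solving gives d = 101, so the new rate took effect on 12 April 2010.

101 days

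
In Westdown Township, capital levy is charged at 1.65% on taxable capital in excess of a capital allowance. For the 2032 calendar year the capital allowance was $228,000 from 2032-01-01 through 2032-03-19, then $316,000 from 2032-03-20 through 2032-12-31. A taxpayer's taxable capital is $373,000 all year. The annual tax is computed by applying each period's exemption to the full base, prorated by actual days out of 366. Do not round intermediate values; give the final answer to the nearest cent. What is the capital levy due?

2032-01-01 to 2032-03-19: 79 days, exemption $228,000 → ($373,000 − $228,000) × 1.65% × 79/366 = $516.4139
2032-03-20 to 2032-12-31: 287 days, exemption $316,000 → ($373,000 − $316,000) × 1.65% × 287/366 = $737.4959
Total = $1,253.9098

$1,253.91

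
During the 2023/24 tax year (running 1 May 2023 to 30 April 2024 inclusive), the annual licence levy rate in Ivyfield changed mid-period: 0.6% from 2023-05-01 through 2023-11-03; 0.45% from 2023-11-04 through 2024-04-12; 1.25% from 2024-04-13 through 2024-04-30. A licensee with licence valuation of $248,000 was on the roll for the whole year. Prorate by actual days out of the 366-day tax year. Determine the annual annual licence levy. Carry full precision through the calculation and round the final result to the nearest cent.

$1,403.64

2023-05-01 to 2023-11-03: 187 days at 0.6% → $248,000 × 0.6% × 187/366 = $760.2623
2023-11-04 to 2024-04-12: 161 days at 0.45% → $248,000 × 0.45% × 161/366 = $490.9180
2024-04-13 to 2024-04-30: 18 days at 1.25% → $248,000 × 1.25% × 18/366 = $152.4590
Total = $1,403.6393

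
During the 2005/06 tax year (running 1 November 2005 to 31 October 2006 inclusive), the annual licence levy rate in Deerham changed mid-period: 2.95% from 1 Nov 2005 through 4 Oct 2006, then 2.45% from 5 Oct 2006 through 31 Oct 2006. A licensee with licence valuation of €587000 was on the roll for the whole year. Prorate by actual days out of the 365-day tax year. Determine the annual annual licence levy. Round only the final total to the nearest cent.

€17099.39

1 Nov 2005 – 4 Oct 2006: 338 days at 2.95% → €587000 × 2.95% × 338/365 = €16035.5534
5 Oct – 31 Oct 2006: 27 days at 2.45% → €587000 × 2.45% × 27/365 = €1063.8370
Total = €17099.3904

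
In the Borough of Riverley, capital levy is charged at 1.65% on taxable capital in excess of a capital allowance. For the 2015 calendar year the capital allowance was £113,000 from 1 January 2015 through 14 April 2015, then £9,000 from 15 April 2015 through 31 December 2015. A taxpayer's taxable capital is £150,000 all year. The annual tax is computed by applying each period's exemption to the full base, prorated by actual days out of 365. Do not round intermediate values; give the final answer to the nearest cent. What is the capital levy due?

£1,837.56

1 January – 14 April 2015: 104 days, exemption £113,000 → (£150,000 − £113,000) × 1.65% × 104/365 = £173.9507
15 April – 31 December 2015: 261 days, exemption £9,000 → (£150,000 − £9,000) × 1.65% × 261/365 = £1,663.6068
Total = £1,837.5575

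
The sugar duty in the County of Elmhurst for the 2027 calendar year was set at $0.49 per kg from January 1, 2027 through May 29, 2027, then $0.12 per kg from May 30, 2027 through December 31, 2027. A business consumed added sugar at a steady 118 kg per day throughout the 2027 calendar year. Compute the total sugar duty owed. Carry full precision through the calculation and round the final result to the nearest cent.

$11673.74

January 1 – May 29, 2027: 149 days × 118 kg/day = 17,582 kg at $0.49/kg → $8615.18
May 30 – December 31, 2027: 216 days × 118 kg/day = 25,488 kg at $0.12/kg → $3058.56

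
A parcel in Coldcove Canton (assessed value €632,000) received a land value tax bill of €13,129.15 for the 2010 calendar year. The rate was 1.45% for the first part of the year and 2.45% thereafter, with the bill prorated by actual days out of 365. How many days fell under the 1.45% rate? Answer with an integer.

Let d = days at the first rate; then 365 − d days at the second rate.
€632,000 × [1.45%·d + 2.45%·(365−d)] / 365 = €13,129.15
Solving gives d = 136, so the new rate took effect on May 17, 2010.

136 days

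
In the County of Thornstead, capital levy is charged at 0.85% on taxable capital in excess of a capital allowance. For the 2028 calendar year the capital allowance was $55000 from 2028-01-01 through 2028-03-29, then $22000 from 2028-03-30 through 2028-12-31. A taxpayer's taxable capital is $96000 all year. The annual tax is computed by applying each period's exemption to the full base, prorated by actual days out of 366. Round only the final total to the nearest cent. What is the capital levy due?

$560.79

2028-01-01 to 2028-03-29: 89 days, exemption $55000 → ($96000 − $55000) × 0.85% × 89/366 = $84.7445
2028-03-30 to 2028-12-31: 277 days, exemption $22000 → ($96000 − $22000) × 0.85% × 277/366 = $476.0464
Total = $560.7910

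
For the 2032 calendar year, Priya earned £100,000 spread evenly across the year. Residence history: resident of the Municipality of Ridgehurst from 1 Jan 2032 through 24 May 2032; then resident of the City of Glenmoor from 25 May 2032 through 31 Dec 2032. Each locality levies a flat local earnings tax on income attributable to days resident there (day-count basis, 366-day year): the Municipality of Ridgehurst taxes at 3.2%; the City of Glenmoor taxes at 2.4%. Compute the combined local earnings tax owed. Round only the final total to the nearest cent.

£2,716.94

The Municipality of Ridgehurst, 1 Jan – 24 May 2032: 145 days → £100,000 × 3.2% × 145/366 = £1,267.7596
The City of Glenmoor, 25 May – 31 Dec 2032: 221 days → £100,000 × 2.4% × 221/366 = £1,449.1803
Total = £2,716.9399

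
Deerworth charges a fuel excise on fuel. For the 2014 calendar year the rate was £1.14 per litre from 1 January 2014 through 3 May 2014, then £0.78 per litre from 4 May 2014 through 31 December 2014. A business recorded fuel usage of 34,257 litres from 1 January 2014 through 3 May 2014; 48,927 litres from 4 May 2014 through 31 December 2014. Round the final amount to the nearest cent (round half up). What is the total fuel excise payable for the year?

£77216.04

1 January – 3 May 2014: 34,257 litres at £1.14/litre → £39052.98
4 May – 31 December 2014: 48,927 litres at £0.78/litre → £38163.06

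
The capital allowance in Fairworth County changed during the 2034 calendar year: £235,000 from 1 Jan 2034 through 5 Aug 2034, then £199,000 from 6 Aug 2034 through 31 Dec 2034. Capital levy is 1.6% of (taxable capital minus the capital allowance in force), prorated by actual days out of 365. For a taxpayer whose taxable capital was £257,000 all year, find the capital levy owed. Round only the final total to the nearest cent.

£585.56

1 Jan – 5 Aug 2034: 217 days, exemption £235,000 → (£257,000 − £235,000) × 1.6% × 217/365 = £209.2712
6 Aug – 31 Dec 2034: 148 days, exemption £199,000 → (£257,000 − £199,000) × 1.6% × 148/365 = £376.2849
Total = £585.5562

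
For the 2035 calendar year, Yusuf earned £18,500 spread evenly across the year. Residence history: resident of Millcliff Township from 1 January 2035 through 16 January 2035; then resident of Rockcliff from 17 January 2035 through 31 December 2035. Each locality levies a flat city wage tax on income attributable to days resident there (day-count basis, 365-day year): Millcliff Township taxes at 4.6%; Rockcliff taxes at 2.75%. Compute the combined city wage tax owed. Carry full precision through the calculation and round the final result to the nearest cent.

£523.75

Millcliff Township, 1 January – 16 January 2035: 16 days → £18,500 × 4.6% × 16/365 = £37.3041
Rockcliff, 17 January – 31 December 2035: 349 days → £18,500 × 2.75% × 349/365 = £486.4486
Total = £523.7527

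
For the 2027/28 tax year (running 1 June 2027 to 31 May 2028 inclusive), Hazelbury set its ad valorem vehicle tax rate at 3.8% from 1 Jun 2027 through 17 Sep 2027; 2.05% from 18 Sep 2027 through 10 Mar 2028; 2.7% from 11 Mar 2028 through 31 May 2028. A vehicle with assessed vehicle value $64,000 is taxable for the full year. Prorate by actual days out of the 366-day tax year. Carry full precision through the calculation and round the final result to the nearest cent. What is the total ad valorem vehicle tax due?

$1,738.75

1 Jun – 17 Sep 2027: 109 days at 3.8% → $64,000 × 3.8% × 109/366 = $724.2842
18 Sep 2027 – 10 Mar 2028: 175 days at 2.05% → $64,000 × 2.05% × 175/366 = $627.3224
11 Mar – 31 May 2028: 82 days at 2.7% → $64,000 × 2.7% × 82/366 = $387.1475
Total = $1,738.7541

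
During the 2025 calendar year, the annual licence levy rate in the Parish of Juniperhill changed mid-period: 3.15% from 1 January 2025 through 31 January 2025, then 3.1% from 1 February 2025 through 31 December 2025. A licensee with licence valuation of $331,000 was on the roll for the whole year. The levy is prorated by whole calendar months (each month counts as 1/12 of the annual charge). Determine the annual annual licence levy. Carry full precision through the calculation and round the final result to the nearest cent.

1 January – 31 January 2025: 1 month at 3.15% → $331,000 × 3.15% × 1/12 = $868.8750
1 February – 31 December 2025: 11 months at 3.1% → $331,000 × 3.1% × 11/12 = $9,405.9167
Total = $10,274.7917

$10,274.79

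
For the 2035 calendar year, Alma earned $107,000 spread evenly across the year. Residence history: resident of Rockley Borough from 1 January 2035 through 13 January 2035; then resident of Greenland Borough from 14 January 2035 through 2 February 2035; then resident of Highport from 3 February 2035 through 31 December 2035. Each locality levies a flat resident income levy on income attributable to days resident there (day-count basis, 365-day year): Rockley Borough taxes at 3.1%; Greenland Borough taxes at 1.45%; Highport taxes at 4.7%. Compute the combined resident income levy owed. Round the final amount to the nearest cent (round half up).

$4,777.48

Rockley Borough, 1 January – 13 January 2035: 13 days → $107,000 × 3.1% × 13/365 = $118.1397
Greenland Borough, 14 January – 2 February 2035: 20 days → $107,000 × 1.45% × 20/365 = $85.0137
Highport, 3 February – 31 December 2035: 332 days → $107,000 × 4.7% × 332/365 = $4,574.3233
Total = $4,777.4767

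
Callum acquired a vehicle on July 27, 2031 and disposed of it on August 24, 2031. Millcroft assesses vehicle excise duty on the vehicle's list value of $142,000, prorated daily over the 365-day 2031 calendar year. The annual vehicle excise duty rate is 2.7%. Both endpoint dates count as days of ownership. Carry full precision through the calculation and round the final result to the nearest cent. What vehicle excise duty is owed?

$304.62

Days held (July 27 – August 24, 2031): 29 out of 365
Tax = $142,000 × 2.7% × 29/365 = $304.6192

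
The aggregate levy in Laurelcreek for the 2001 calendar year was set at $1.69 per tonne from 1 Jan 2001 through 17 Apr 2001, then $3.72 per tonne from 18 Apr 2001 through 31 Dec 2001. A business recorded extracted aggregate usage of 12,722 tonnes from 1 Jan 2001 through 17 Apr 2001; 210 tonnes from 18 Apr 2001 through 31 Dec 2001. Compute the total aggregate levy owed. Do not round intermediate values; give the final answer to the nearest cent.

1 Jan – 17 Apr 2001: 12,722 tonnes at $1.69/tonne → $21,500.18
18 Apr – 31 Dec 2001: 210 tonnes at $3.72/tonne → $781.20

$22,281.38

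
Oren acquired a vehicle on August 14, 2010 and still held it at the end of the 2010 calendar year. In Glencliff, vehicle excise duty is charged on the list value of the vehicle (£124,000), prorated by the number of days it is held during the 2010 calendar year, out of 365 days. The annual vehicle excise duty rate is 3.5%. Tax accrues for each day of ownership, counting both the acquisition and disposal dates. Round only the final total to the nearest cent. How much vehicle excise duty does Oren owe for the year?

Days held (August 14 – December 31, 2010): 140 out of 365
Tax = £124,000 × 3.5% × 140/365 = £1,664.6575

£1,664.66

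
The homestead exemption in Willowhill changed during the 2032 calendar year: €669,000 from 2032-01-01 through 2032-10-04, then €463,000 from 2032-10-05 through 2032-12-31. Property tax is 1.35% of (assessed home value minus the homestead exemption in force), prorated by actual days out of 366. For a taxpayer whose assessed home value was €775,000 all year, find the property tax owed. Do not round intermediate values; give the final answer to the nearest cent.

€2,099.66

2032-01-01 to 2032-10-04: 278 days, exemption €669,000 → (€775,000 − €669,000) × 1.35% × 278/366 = €1,086.9344
2032-10-05 to 2032-12-31: 88 days, exemption €463,000 → (€775,000 − €463,000) × 1.35% × 88/366 = €1,012.7213
Total = €2,099.6557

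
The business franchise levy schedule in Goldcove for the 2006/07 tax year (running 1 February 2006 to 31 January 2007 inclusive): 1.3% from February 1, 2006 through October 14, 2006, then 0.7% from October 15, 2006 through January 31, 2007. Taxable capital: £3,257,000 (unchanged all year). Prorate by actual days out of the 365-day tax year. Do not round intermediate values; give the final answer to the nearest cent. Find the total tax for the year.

February 1 – October 14, 2006: 256 days at 1.3% → £3,257,000 × 1.3% × 256/365 = £29,696.7014
October 15, 2006 – January 31, 2007: 109 days at 0.7% → £3,257,000 × 0.7% × 109/365 = £6,808.4685
Total = £36,505.1699

£36,505.17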